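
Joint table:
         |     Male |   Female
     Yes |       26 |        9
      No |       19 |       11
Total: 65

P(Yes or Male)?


P(Yes∨Male) = P(Yes) + P(Male) - P(Yes∧Male)
= (35 + 45 - 26)/65 = 54/65

P = 54/65 ≈ 83.08%


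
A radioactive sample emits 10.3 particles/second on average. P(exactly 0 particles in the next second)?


Poisson(λ=10.3): P(X=0) = e^(-λ)×λ^k/k!
= e^(-10.3) × 10.3^0 / 0!
≈ 3.363309519e-05 × 1 / 1 ≈ 0.000034

P(X=0) ≈ 0.000034 ≈ 0.00%


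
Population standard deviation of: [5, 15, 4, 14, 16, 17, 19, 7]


Mean = 97/8
  (5-97/8)²=3249/64
  (15-97/8)²=529/64
  (4-97/8)²=4225/64
  (14-97/8)²=225/64
  (16-97/8)²=961/64
  (17-97/8)²=1521/64
  (19-97/8)²=3025/64
  (7-97/8)²=1681/64
Σ(x-μ)² = 1927/8
σ² = (1927/8)/8 = 1927/64

σ = √(1927/64) ≈ 5.4872


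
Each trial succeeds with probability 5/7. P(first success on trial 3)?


Geometric: P(X=3) = (1-p)^(k-1)×p = (2/7)^2×5/7 = 20/343

P(X=3) = 20/343 ≈ 5.83%


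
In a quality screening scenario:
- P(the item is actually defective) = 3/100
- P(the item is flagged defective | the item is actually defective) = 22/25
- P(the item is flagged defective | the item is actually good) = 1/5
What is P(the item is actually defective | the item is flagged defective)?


Using Bayes' theorem:
P(A|B) = P(B|A)·P(A) / P(B)

P(the item is flagged defective) = 22/25 × 3/100 + 1/5 × 97/100
= 33/1250 + 97/500 = 551/2500

P(the item is actually defective|the item is flagged defective) = (33/1250) / (551/2500) = 66/551

P(the item is actually defective|the item is flagged defective) = 66/551 ≈ 11.98%


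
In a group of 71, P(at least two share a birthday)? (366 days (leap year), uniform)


P(all different) = Π(366-i)/366 for i=0..70
= 0.000694
P(match) = 1 - 0.000694 = 0.999306

P ≈ 0.9993 ≈ 99.93%


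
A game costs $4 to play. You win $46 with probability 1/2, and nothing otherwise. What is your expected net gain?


E[gain] = (46-4)×1/2 + (-4)×1/2
= 21 - 2 = 19

Expected net gain = $19 ≈ $19.00


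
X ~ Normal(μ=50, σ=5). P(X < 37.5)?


z = (37.5-50)/5 = -2.5
P(Z < -2.5) = 0.0062

P(X < 37.5) ≈ 0.0062


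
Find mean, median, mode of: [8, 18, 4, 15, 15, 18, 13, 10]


Sorted: [4, 8, 10, 13, 15, 15, 18, 18]
Mean = 101/8
Median = 14
Freq: {8: 1, 18: 2, 4: 1, 15: 2, 13: 1, 10: 1}
Mode: [15, 18]

Mean=101/8, Median=14, Mode=[15, 18]


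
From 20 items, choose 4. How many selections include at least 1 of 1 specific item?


Complement: C(20,4) - C(19,4) = 4845 - 3876 = 969

969


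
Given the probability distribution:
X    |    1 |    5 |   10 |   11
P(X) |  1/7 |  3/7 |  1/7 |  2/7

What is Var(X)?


E[X] = 48/7
E[X²] = 418/7
Var(X) = E[X²] - (E[X])² = 418/7 - 2304/49 = 622/49

Var(X) = 622/49 ≈ 12.6939


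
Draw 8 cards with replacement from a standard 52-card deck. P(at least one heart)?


P(not a heart) = 39/52 = 3/4
P(none in 8 draws) = (3/4)^8 = 6561/65536
P(≥1 heart) = 1 - 6561/65536 = 58975/65536

P = 58975/65536 ≈ 89.99%


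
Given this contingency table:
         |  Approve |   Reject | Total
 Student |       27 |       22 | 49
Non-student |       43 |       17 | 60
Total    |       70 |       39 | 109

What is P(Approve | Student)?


P(Approve | Student) = 27/(27+22) = 27/49

P(Approve|Student) = 27/49 ≈ 55.10%


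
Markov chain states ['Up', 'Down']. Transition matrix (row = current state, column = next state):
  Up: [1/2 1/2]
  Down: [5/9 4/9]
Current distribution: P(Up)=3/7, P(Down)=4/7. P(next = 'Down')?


P(next=Down) = Σᵢ P(now=i)×P(i→Down)
= 3/7×1/2 + 4/7×4/9
= 3/14 + 16/63 = 59/126

P = 59/126 ≈ 0.4683


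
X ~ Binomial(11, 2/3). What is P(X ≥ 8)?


P(X ≥ 8) = Σ P(X=i) for i=8..11
P(X=8) = 14080/59049
P(X=9) = 28160/177147
P(X=10) = 11264/177147
P(X=11) = 2048/177147
Sum = 27904/59049

P(X ≥ 8) = 27904/59049 ≈ 47.26%


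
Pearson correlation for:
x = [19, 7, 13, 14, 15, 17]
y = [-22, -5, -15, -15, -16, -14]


n=6, Σx=85, Σy=-87, Σxy=-1336, Σx²=1289, Σy²=1411
r = (6×(-1336) - 85×(-87))/√((6×1289 - 85²)(6×1411 - (-87)²))
= -621/√(509×897) = -621/√456573 ≈ -621/675.7019 ≈ -0.9190

r ≈ -0.9190


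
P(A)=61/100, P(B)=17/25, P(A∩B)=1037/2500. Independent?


P(A)×P(B) = 1037/2500
P(A∩B) = 1037/2500
Equal ✓ → Independent

Yes, independent


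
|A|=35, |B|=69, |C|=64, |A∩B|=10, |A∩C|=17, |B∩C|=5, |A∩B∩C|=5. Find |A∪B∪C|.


|A∪B∪C| = 35+69+64-10-17-5+5 = 141

|A∪B∪C| = 141


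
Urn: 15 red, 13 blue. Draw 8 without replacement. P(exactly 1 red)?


Hypergeometric: C(15,1)×C(13,7)/C(28,8)
= 15×1716/3108105 = 4/483

P(X=1) = 4/483 ≈ 0.83%


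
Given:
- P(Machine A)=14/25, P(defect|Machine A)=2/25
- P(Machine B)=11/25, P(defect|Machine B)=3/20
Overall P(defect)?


P(B) = Σ P(B|Aᵢ)×P(Aᵢ)
  2/25×14/25 = 28/625
  3/20×11/25 = 33/500
Sum = 277/2500

P(defect) = 277/2500 ≈ 11.08%


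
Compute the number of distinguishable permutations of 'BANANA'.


Letters: 6, freq: {'B': 1, 'A': 3, 'N': 2}
6!/(1!×3!×2!) = 720/12 = 60

60


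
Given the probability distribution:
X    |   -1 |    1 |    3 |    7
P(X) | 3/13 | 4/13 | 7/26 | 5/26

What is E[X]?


E[X] = Σ x·P(X=x)
= (-1)×(3/13) + (1)×(4/13) + (3)×(7/26) + (7)×(5/26)
= 29/13

E[X] = 29/13


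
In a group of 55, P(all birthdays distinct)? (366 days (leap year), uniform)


P(all different) = Π(366-i)/366 for i=0..54
= (366/366)×(365/366)×...×(312/366)
= 0.013909

P ≈ 0.0139 ≈ 1.39%


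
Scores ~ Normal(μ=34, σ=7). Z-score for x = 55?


z = (x - μ)/σ = (55 - 34)/7 = 3.0

z = 3.0


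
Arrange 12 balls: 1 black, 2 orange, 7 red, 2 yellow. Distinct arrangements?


12!/(1!×2!×7!×2!) = 23760

23760


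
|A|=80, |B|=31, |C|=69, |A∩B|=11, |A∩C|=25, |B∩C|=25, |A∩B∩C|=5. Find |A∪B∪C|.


|A∪B∪C| = 80+31+69-11-25-25+5 = 124

|A∪B∪C| = 124


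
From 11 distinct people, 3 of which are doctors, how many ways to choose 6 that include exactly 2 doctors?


Choose 2 of the 3 doctors and 4 of the other 8 people:
C(3,2)×C(8,4) = 3×70 = 210

210


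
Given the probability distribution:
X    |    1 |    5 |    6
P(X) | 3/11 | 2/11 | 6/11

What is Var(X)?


E[X] = 49/11
E[X²] = 269/11
Var(X) = E[X²] - (E[X])² = 269/11 - 2401/121 = 558/121

Var(X) = 558/121 ≈ 4.6116


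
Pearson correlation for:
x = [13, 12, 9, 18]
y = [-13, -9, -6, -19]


n=4, Σx=52, Σy=-47, Σxy=-673, Σx²=718, Σy²=647
r = (4×(-673) - 52×(-47))/√((4×718 - 52²)(4×647 - (-47)²))
= -248/√(168×379) = -248/√63672 ≈ -248/252.3331 ≈ -0.9828

r ≈ -0.9828


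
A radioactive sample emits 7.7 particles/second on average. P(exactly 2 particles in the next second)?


Poisson(λ=7.7): P(X=2) = e^(-λ)×λ^k/k!
= e^(-7.7) × 7.7^2 / 2!
≈ 0.0004528271829 × 59.29 / 2 ≈ 0.013424

P(X=2) ≈ 0.013424 ≈ 1.34%


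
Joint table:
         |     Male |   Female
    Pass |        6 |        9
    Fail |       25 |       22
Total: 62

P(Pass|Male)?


P(Pass|Male) = 6/(6+25) = 6/31

P = 6/31 ≈ 19.35%


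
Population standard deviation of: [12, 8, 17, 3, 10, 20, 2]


Mean = 72/7
  (12-72/7)²=144/49
  (8-72/7)²=256/49
  (17-72/7)²=2209/49
  (3-72/7)²=2601/49
  (10-72/7)²=4/49
  (20-72/7)²=4624/49
  (2-72/7)²=3364/49
Σ(x-μ)² = 1886/7
σ² = (1886/7)/7 = 1886/49

σ = √(1886/49) ≈ 6.2040


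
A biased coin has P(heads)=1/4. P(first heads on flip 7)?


Geometric: P(X=7) = (1-p)^(k-1)×p = (3/4)^6×1/4 = 729/16384

P(X=7) = 729/16384 ≈ 4.45%


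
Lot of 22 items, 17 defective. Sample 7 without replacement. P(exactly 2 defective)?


Hypergeometric: C(17,2)×C(5,5)/C(22,7)
= 136×1/170544 = 1/1254

P(X=2) = 1/1254 ≈ 0.08%


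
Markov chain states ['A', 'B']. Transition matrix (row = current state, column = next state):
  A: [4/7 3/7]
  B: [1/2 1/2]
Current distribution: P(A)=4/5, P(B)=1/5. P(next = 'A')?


P(next=A) = Σᵢ P(now=i)×P(i→A)
= 4/5×4/7 + 1/5×1/2
= 16/35 + 1/10 = 39/70

P = 39/70 ≈ 0.5571


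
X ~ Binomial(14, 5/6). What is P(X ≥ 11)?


P(X ≥ 11) = Σ P(X=i) for i=11..14
P(X=11) = 4443359375/19591041024
P(X=12) = 22216796875/78364164096
P(X=13) = 8544921875/39182082048
P(X=14) = 6103515625/78364164096
Sum = 31591796875/39182082048

P(X ≥ 11) = 31591796875/39182082048 ≈ 80.63%


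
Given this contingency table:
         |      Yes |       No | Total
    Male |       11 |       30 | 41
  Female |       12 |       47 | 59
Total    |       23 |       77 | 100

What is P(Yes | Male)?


P(Yes | Male) = 11/(11+30) = 11/41

P(Yes|Male) = 11/41 ≈ 26.83%


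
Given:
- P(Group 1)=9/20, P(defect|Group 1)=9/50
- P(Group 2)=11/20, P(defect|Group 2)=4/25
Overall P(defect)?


P(B) = Σ P(B|Aᵢ)×P(Aᵢ)
  9/50×9/20 = 81/1000
  4/25×11/20 = 11/125
Sum = 169/1000

P(defect) = 169/1000 ≈ 16.90%


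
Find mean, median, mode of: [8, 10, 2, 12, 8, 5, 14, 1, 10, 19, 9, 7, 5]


Sorted: [1, 2, 5, 5, 7, 8, 8, 9, 10, 10, 12, 14, 19]
Mean = 110/13
Median = 8
Freq: {8: 2, 10: 2, 2: 1, 12: 1, 5: 2, 14: 1, 1: 1, 19: 1, 9: 1, 7: 1}
Mode: [5, 8, 10]

Mean=110/13, Median=8, Mode=[5, 8, 10]


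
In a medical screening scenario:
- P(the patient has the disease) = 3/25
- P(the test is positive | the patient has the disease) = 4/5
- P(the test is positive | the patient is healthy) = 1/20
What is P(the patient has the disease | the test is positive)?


Using Bayes' theorem:
P(A|B) = P(B|A)·P(A) / P(B)

P(the test is positive) = 4/5 × 3/25 + 1/20 × 22/25
= 12/125 + 11/250 = 7/50

P(the patient has the disease|the test is positive) = (12/125) / (7/50) = 24/35

P(the patient has the disease|the test is positive) = 24/35 ≈ 68.57%


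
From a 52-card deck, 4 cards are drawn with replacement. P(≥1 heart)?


P(not a heart) = 39/52 = 3/4
P(none in 4 draws) = (3/4)^4 = 81/256
P(≥1 heart) = 1 - 81/256 = 175/256

P = 175/256 ≈ 68.36%


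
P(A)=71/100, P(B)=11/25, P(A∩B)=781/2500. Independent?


P(A)×P(B) = 781/2500
P(A∩B) = 781/2500
Equal ✓ → Independent

Yes, independent


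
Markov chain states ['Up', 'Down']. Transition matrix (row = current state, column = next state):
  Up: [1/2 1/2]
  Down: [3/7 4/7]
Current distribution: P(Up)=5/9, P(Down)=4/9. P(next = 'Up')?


P(next=Up) = Σᵢ P(now=i)×P(i→Up)
= 5/9×1/2 + 4/9×3/7
= 5/18 + 4/21 = 59/126

P = 59/126 ≈ 0.4683


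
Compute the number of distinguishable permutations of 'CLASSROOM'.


Letters: 9, freq: {'C': 1, 'L': 1, 'A': 1, 'S': 2, 'R': 1, 'O': 2, 'M': 1}
9!/(1!×1!×1!×2!×1!×2!×1!) = 362880/4 = 90720

90720


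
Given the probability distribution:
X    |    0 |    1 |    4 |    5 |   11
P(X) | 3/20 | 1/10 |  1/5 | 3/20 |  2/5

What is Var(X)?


E[X] = 121/20
E[X²] = 1109/20
Var(X) = E[X²] - (E[X])² = 1109/20 - 14641/400 = 7539/400

Var(X) = 7539/400 ≈ 18.8475


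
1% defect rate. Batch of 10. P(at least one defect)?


P(all good) = (99/100)^10 = 90438207500880449001/100000000000000000000
P(≥1 defect) = 9561792499119550999/100000000000000000000

P = 9561792499119550999/100000000000000000000 ≈ 9.56%


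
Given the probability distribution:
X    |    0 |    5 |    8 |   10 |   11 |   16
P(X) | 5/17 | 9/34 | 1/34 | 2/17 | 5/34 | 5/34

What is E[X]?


E[X] = Σ x·P(X=x)
= (0)×(5/17) + (5)×(9/34) + (8)×(1/34) + (10)×(2/17) + (11)×(5/34) + (16)×(5/34)
= 114/17

E[X] = 114/17


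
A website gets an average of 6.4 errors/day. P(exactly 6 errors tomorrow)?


Poisson(λ=6.4): P(X=6) = e^(-λ)×λ^k/k!
= e^(-6.4) × 6.4^6 / 6!
≈ 0.001661557273 × 68719.476736 / 720 ≈ 0.158585

P(X=6) ≈ 0.158585 ≈ 15.86%


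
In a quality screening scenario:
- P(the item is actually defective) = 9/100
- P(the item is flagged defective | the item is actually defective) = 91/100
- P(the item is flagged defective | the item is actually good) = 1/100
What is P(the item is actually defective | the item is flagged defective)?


Using Bayes' theorem:
P(A|B) = P(B|A)·P(A) / P(B)

P(the item is flagged defective) = 91/100 × 9/100 + 1/100 × 91/100
= 819/10000 + 91/10000 = 91/1000

P(the item is actually defective|the item is flagged defective) = (819/10000) / (91/1000) = 9/10

P(the item is actually defective|the item is flagged defective) = 9/10 ≈ 90.00%


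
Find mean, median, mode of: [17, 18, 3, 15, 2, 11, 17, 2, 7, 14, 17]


Sorted: [2, 2, 3, 7, 11, 14, 15, 17, 17, 17, 18]
Mean = 123/11
Median = 14
Freq: {17: 3, 18: 1, 3: 1, 15: 1, 2: 2, 11: 1, 7: 1, 14: 1}
Mode: [17]

Mean=123/11, Median=14, Mode=17


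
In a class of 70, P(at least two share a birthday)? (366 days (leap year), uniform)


P(all different) = Π(366-i)/366 for i=0..69
= 0.000858
P(match) = 1 - 0.000858 = 0.999142

P ≈ 0.9991 ≈ 99.91%


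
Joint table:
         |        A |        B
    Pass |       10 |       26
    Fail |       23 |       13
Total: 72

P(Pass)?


P(Pass) = (10+26)/72 = 36/72 = 1/2

P(Pass) = 1/2 ≈ 50.00%


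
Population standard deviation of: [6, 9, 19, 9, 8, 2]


Mean = 53/6
  (6-53/6)²=289/36
  (9-53/6)²=1/36
  (19-53/6)²=3721/36
  (9-53/6)²=1/36
  (8-53/6)²=25/36
  (2-53/6)²=1681/36
Σ(x-μ)² = 953/6
σ² = (953/6)/6 = 953/36

σ = √(953/36) ≈ 5.1451


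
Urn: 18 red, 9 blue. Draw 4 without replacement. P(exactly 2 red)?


Hypergeometric: C(18,2)×C(9,2)/C(27,4)
= 153×36/17550 = 102/325

P(X=2) = 102/325 ≈ 31.38%


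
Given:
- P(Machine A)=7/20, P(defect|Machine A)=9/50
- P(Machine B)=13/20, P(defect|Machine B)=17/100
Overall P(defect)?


P(B) = Σ P(B|Aᵢ)×P(Aᵢ)
  9/50×7/20 = 63/1000
  17/100×13/20 = 221/2000
Sum = 347/2000

P(defect) = 347/2000 ≈ 17.35%


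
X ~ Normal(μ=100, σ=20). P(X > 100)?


z = (100-100)/20 = 0.0
P(X > 100) = 1 - P(Z ≤ 0.0) = 1 - 0.5000 = 0.5000

P(X > 100) ≈ 0.5000


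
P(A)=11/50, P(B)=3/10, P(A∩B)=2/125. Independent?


P(A)×P(B) = 33/500
P(A∩B) = 2/125
Not equal → NOT independent

No, not independent


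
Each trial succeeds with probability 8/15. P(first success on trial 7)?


Geometric: P(X=7) = (1-p)^(k-1)×p = (7/15)^6×8/15 = 941192/170859375

P(X=7) = 941192/170859375 ≈ 0.55%


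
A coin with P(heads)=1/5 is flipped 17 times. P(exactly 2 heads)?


Binomial: P(X=2) = C(17,2)×p^2×(1-p)^15
= 136 × 1/25 × 1073741824/30517578125 = 146028888064/762939453125

P(X=2) = 146028888064/762939453125 ≈ 19.14%


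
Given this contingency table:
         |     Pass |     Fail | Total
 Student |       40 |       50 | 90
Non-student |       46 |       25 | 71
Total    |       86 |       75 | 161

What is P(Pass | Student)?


P(Pass | Student) = 40/(40+50) = 40/90 = 4/9

P(Pass|Student) = 4/9 ≈ 44.44%


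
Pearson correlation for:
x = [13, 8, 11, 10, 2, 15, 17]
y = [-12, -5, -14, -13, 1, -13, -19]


n=7, Σx=76, Σy=-75, Σxy=-996, Σx²=972, Σy²=1065
r = (7×(-996) - 76×(-75))/√((7×972 - 76²)(7×1065 - (-75)²))
= -1272/√(1028×1830) = -1272/√1881240 ≈ -1272/1371.5830 ≈ -0.9274

r ≈ -0.9274


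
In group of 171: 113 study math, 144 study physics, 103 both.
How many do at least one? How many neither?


|A∪B| = 113+144-103 = 154
Neither = 171-154 = 17

At least one: 154; Neither: 17


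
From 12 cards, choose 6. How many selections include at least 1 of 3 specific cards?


Complement: C(12,6) - C(9,6) = 924 - 84 = 840

840


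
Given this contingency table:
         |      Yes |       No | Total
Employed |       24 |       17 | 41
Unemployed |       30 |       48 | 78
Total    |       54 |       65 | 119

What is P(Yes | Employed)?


P(Yes | Employed) = 24/(24+17) = 24/41

P(Yes|Employed) = 24/41 ≈ 58.54%


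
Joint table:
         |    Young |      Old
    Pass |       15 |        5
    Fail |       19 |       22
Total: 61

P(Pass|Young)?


P(Pass|Young) = 15/(15+19) = 15/34

P = 15/34 ≈ 44.12%


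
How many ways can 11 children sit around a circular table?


Circular arrangements of 11 distinct objects: fix one position to break rotational symmetry.
(n-1)! = 10! = 3628800

3628800


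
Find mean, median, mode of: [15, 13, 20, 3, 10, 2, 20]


Sorted: [2, 3, 10, 13, 15, 20, 20]
Mean = 83/7
Median = 13
Freq: {15: 1, 13: 1, 20: 2, 3: 1, 10: 1, 2: 1}
Mode: [20]

Mean=83/7, Median=13, Mode=20


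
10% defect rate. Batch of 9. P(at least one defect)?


P(all good) = (9/10)^9 = 387420489/1000000000
P(≥1 defect) = 612579511/1000000000

P = 612579511/1000000000 ≈ 61.26%


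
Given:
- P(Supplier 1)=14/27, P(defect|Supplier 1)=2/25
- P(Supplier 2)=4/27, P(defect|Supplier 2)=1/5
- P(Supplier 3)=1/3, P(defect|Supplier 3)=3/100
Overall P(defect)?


P(B) = Σ P(B|Aᵢ)×P(Aᵢ)
  2/25×14/27 = 28/675
  1/5×4/27 = 4/135
  3/100×1/3 = 1/100
Sum = 73/900

P(defect) = 73/900 ≈ 8.11%


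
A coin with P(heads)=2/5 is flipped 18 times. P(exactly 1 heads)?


Binomial: P(X=1) = C(18,1)×p^1×(1-p)^17
= 18 × 2/5 × 129140163/762939453125 = 4649045868/3814697265625

P(X=1) = 4649045868/3814697265625 ≈ 0.12%


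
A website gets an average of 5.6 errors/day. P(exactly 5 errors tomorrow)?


Poisson(λ=5.6): P(X=5) = e^(-λ)×λ^k/k!
= e^(-5.6) × 5.6^5 / 5!
≈ 0.003697863716 × 5507.31776 / 120 ≈ 0.169711

P(X=5) ≈ 0.169711 ≈ 16.97%


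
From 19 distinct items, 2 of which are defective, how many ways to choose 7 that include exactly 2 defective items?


Choose 2 of the 2 defective items and 5 of the other 17 items:
C(2,2)×C(17,5) = 1×6188 = 6188

6188


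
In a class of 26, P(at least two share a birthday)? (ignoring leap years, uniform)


P(all different) = Π(365-i)/365 for i=0..25
= 0.401759
P(match) = 1 - 0.401759 = 0.598241

P ≈ 0.5982 ≈ 59.82%


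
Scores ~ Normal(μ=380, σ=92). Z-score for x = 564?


z = (x - μ)/σ = (564 - 380)/92 = 2.0

z = 2.0


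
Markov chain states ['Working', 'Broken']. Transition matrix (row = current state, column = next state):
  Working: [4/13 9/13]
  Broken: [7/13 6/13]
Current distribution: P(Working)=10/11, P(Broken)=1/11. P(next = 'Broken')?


P(next=Broken) = Σᵢ P(now=i)×P(i→Broken)
= 10/11×9/13 + 1/11×6/13
= 90/143 + 6/143 = 96/143

P = 96/143 ≈ 0.6713


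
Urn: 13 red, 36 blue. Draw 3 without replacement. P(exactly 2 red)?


Hypergeometric: C(13,2)×C(36,1)/C(49,3)
= 78×36/18424 = 351/2303

P(X=2) = 351/2303 ≈ 15.24%


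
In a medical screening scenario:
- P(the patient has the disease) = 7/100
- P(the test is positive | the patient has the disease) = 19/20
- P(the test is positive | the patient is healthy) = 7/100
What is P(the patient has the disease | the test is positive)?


Using Bayes' theorem:
P(A|B) = P(B|A)·P(A) / P(B)

P(the test is positive) = 19/20 × 7/100 + 7/100 × 93/100
= 133/2000 + 651/10000 = 329/2500

P(the patient has the disease|the test is positive) = (133/2000) / (329/2500) = 95/188

P(the patient has the disease|the test is positive) = 95/188 ≈ 50.53%


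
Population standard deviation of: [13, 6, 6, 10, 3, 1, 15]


Mean = 54/7
  (13-54/7)²=1369/49
  (6-54/7)²=144/49
  (6-54/7)²=144/49
  (10-54/7)²=256/49
  (3-54/7)²=1089/49
  (1-54/7)²=2209/49
  (15-54/7)²=2601/49
Σ(x-μ)² = 1116/7
σ² = (1116/7)/7 = 1116/49

σ = √(1116/49) ≈ 4.7724


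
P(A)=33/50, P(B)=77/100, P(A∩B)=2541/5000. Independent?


P(A)×P(B) = 2541/5000
P(A∩B) = 2541/5000
Equal ✓ → Independent

Yes, independent


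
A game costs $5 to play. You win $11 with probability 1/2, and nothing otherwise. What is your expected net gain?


E[gain] = (11-5)×1/2 + (-5)×1/2
= 3 - 5/2 = 1/2

Expected net gain = $1/2 ≈ $0.50


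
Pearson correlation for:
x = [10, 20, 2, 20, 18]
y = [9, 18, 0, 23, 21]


n=5, Σx=70, Σy=71, Σxy=1288, Σx²=1228, Σy²=1375
r = (5×1288 - 70×71)/√((5×1228 - 70²)(5×1375 - 71²))
= 1470/√(1240×1834) = 1470/√2274160 ≈ 1470/1508.0318 ≈ 0.9748

r ≈ 0.9748


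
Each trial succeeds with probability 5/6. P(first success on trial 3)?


Geometric: P(X=3) = (1-p)^(k-1)×p = (1/6)^2×5/6 = 5/216

P(X=3) = 5/216 ≈ 2.31%


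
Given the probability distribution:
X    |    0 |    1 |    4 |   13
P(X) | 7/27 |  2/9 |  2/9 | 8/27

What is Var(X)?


E[X] = 134/27
E[X²] = 1454/27
Var(X) = E[X²] - (E[X])² = 1454/27 - 17956/729 = 21302/729

Var(X) = 21302/729 ≈ 29.2209


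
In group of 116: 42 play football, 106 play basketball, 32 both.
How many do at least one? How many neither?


|A∪B| = 42+106-32 = 116
Neither = 116-116 = 0

At least one: 116; Neither: 0


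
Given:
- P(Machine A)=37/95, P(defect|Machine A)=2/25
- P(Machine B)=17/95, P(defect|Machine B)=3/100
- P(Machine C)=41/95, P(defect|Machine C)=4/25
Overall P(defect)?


P(B) = Σ P(B|Aᵢ)×P(Aᵢ)
  2/25×37/95 = 74/2375
  3/100×17/95 = 51/9500
  4/25×41/95 = 164/2375
Sum = 1003/9500

P(defect) = 1003/9500 ≈ 10.56%


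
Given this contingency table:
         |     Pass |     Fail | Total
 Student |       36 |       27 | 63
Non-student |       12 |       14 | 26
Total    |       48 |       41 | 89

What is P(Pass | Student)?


P(Pass | Student) = 36/(36+27) = 36/63 = 4/7

P(Pass|Student) = 4/7 ≈ 57.14%


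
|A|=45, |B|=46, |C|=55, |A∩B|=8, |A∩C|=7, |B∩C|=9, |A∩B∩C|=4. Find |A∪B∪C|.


|A∪B∪C| = 45+46+55-8-7-9+4 = 126

|A∪B∪C| = 126


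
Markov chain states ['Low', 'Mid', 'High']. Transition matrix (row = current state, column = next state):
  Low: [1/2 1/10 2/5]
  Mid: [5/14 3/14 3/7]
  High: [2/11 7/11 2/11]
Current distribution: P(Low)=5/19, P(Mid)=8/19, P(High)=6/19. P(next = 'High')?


P(next=High) = Σᵢ P(now=i)×P(i→High)
= 5/19×2/5 + 8/19×3/7 + 6/19×2/11
= 2/19 + 24/133 + 12/209 = 502/1463

P = 502/1463 ≈ 0.3431


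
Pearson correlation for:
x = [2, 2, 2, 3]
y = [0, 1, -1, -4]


n=4, Σx=9, Σy=-4, Σxy=-12, Σx²=21, Σy²=18
r = (4×(-12) - 9×(-4))/√((4×21 - 9²)(4×18 - (-4)²))
= -12/√(3×56) = -12/√168 ≈ -12/12.9615 ≈ -0.9258

r ≈ -0.9258


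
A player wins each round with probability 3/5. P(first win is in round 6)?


Geometric: P(X=6) = (1-p)^(k-1)×p = (2/5)^5×3/5 = 96/15625

P(X=6) = 96/15625 ≈ 0.61%


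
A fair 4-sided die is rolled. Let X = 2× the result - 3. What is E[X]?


E[die] = (1+4)/2 = 5/2
E[X] = 2×5/2 - 3 = 2

E[X] = 2


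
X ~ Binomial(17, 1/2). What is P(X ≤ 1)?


P(X ≤ 1) = Σ P(X=i) for i=0..1
P(X=0) = 1/131072
P(X=1) = 17/131072
Sum = 9/65536

P(X ≤ 1) = 9/65536 ≈ 0.01%


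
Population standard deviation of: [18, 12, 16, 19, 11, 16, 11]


Mean = 103/7
  (18-103/7)²=529/49
  (12-103/7)²=361/49
  (16-103/7)²=81/49
  (19-103/7)²=900/49
  (11-103/7)²=676/49
  (16-103/7)²=81/49
  (11-103/7)²=676/49
Σ(x-μ)² = 472/7
σ² = (472/7)/7 = 472/49

σ = √(472/49) ≈ 3.1037


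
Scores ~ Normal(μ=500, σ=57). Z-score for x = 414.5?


z = (x - μ)/σ = (414.5 - 500)/57 = -1.5

z = -1.5


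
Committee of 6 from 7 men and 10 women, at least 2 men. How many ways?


Count by #men:
  2M,4W: C(7,2)×C(10,4)=4410
  3M,3W: C(7,3)×C(10,3)=4200
  4M,2W: C(7,4)×C(10,2)=1575
  5M,1W: C(7,5)×C(10,1)=210
  6M,0W: C(7,6)×C(10,0)=7
Total = 10402

10402


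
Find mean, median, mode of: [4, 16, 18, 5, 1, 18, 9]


Sorted: [1, 4, 5, 9, 16, 18, 18]
Mean = 71/7
Median = 9
Freq: {4: 1, 16: 1, 18: 2, 5: 1, 1: 1, 9: 1}
Mode: [18]

Mean=71/7, Median=9, Mode=18


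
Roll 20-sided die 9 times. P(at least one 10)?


P(no 10)^9 = (19/20)^9 = 322687697779/512000000000
P(≥1) = 1 - 322687697779/512000000000 = 189312302221/512000000000

P = 189312302221/512000000000 ≈ 36.98%


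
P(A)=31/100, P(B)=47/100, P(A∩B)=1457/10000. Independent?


P(A)×P(B) = 1457/10000
P(A∩B) = 1457/10000
Equal ✓ → Independent

Yes, independent


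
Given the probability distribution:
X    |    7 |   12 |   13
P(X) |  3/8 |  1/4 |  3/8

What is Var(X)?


E[X] = 21/2
E[X²] = 471/4
Var(X) = E[X²] - (E[X])² = 471/4 - 441/4 = 15/2

Var(X) = 15/2 ≈ 7.5000


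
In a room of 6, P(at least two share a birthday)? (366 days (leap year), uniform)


P(all different) = Π(366-i)/366 for i=0..5
= 0.959646
P(match) = 1 - 0.959646 = 0.040354

P ≈ 0.0404 ≈ 4.04%


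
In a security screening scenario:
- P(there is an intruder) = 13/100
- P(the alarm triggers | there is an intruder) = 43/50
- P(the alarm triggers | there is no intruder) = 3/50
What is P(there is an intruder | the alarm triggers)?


Using Bayes' theorem:
P(A|B) = P(B|A)·P(A) / P(B)

P(the alarm triggers) = 43/50 × 13/100 + 3/50 × 87/100
= 559/5000 + 261/5000 = 41/250

P(there is an intruder|the alarm triggers) = (559/5000) / (41/250) = 559/820

P(there is an intruder|the alarm triggers) = 559/820 ≈ 68.17%


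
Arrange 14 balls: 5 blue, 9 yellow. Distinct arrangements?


14!/(5!×9!) = 2002

2002


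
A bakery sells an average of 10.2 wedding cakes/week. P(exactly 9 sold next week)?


Poisson(λ=10.2): P(X=9) = e^(-λ)×λ^k/k!
= e^(-10.2) × 10.2^9 / 9!
≈ 3.717031868e-05 × 1195092568.62 / 362880 ≈ 0.122415

P(X=9) ≈ 0.122415 ≈ 12.24%


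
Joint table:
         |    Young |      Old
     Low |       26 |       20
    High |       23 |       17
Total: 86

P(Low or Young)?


P(Low∨Young) = P(Low) + P(Young) - P(Low∧Young)
= (46 + 49 - 26)/86 = 69/86

P = 69/86 ≈ 80.23%


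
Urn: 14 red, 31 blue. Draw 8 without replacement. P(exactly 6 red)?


Hypergeometric: C(14,6)×C(31,2)/C(45,8)
= 3003×465/215553195 = 217/33497

P(X=6) = 217/33497 ≈ 0.65%


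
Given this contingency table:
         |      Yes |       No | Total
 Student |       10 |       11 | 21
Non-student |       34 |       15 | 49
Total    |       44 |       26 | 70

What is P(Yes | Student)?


P(Yes | Student) = 10/(10+11) = 10/21

P(Yes|Student) = 10/21 ≈ 47.62%


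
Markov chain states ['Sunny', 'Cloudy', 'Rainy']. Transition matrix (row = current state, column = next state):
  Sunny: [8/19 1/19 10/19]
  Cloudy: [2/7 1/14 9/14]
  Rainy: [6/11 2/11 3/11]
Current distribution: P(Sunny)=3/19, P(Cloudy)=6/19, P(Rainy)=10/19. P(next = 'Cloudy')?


P(next=Cloudy) = Σᵢ P(now=i)×P(i→Cloudy)
= 3/19×1/19 + 6/19×1/14 + 10/19×2/11
= 3/361 + 3/133 + 20/209 = 3518/27797

P = 3518/27797 ≈ 0.1266


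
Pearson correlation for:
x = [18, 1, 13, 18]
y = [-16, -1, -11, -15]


n=4, Σx=50, Σy=-43, Σxy=-702, Σx²=818, Σy²=603
r = (4×(-702) - 50×(-43))/√((4×818 - 50²)(4×603 - (-43)²))
= -658/√(772×563) = -658/√434636 ≈ -658/659.2693 ≈ -0.9981

r ≈ -0.9981


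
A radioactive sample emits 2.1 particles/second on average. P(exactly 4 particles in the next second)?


Poisson(λ=2.1): P(X=4) = e^(-λ)×λ^k/k!
= e^(-2.1) × 2.1^4 / 4!
≈ 0.1224564283 × 19.4481 / 24 ≈ 0.099231

P(X=4) ≈ 0.099231 ≈ 9.92%


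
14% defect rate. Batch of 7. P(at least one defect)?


P(all good) = (43/50)^7 = 271818611107/781250000000
P(≥1 defect) = 509431388893/781250000000

P = 509431388893/781250000000 ≈ 65.21%


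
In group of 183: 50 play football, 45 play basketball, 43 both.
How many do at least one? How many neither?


|A∪B| = 50+45-43 = 52
Neither = 183-52 = 131

At least one: 52; Neither: 131


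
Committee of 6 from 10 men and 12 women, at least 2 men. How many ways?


Count by #men:
  2M,4W: C(10,2)×C(12,4)=22275
  3M,3W: C(10,3)×C(12,3)=26400
  4M,2W: C(10,4)×C(12,2)=13860
  5M,1W: C(10,5)×C(12,1)=3024
  6M,0W: C(10,6)×C(12,0)=210
Total = 65769

65769


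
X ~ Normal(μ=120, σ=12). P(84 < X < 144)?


z₁=(84-120)/12=-3.0, z₂=(144-120)/12=2.0
P = Φ(2.0) - Φ(-3.0) = 0.977250 - 0.001350 = 0.975900 ≈ 0.9759

P(84 < X < 144) ≈ 0.9759


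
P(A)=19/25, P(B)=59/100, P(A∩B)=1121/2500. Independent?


P(A)×P(B) = 1121/2500
P(A∩B) = 1121/2500
Equal ✓ → Independent

Yes, independent


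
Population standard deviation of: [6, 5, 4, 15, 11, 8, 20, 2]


Mean = 71/8
  (6-71/8)²=529/64
  (5-71/8)²=961/64
  (4-71/8)²=1521/64
  (15-71/8)²=2401/64
  (11-71/8)²=289/64
  (8-71/8)²=49/64
  (20-71/8)²=7921/64
  (2-71/8)²=3025/64
Σ(x-μ)² = 2087/8
σ² = (2087/8)/8 = 2087/64

σ = √(2087/64) ≈ 5.7105


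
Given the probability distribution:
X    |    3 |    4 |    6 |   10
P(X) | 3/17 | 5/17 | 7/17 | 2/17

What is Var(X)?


E[X] = 91/17
E[X²] = 559/17
Var(X) = E[X²] - (E[X])² = 559/17 - 8281/289 = 1222/289

Var(X) = 1222/289 ≈ 4.2284


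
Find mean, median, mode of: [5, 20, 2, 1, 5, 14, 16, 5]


Sorted: [1, 2, 5, 5, 5, 14, 16, 20]
Mean = 68/8 = 17/2
Median = 5
Freq: {5: 3, 20: 1, 2: 1, 1: 1, 14: 1, 16: 1}
Mode: [5]

Mean=17/2, Median=5, Mode=5


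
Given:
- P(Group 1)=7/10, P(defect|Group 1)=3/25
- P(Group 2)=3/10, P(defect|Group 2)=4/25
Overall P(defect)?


P(B) = Σ P(B|Aᵢ)×P(Aᵢ)
  3/25×7/10 = 21/250
  4/25×3/10 = 6/125
Sum = 33/250

P(defect) = 33/250 ≈ 13.20%


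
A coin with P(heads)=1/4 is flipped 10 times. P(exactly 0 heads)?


Binomial: P(X=0) = C(10,0)×p^0×(1-p)^10
= 1 × 1 × 59049/1048576 = 59049/1048576

P(X=0) = 59049/1048576 ≈ 5.63%


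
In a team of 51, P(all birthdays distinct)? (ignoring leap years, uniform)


P(all different) = Π(365-i)/365 for i=0..50
= (365/365)×(364/365)×...×(315/365)
= 0.025568

P ≈ 0.0256 ≈ 2.56%


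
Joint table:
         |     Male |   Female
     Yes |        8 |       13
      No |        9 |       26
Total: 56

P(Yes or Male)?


P(Yes∨Male) = P(Yes) + P(Male) - P(Yes∧Male)
= (21 + 17 - 8)/56 = 30/56 = 15/28

P = 15/28 ≈ 53.57%


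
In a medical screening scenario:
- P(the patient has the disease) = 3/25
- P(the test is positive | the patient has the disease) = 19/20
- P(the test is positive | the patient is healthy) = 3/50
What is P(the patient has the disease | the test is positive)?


Using Bayes' theorem:
P(A|B) = P(B|A)·P(A) / P(B)

P(the test is positive) = 19/20 × 3/25 + 3/50 × 22/25
= 57/500 + 33/625 = 417/2500

P(the patient has the disease|the test is positive) = (57/500) / (417/2500) = 95/139

P(the patient has the disease|the test is positive) = 95/139 ≈ 68.35%


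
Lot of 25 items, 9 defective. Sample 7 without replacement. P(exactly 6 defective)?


Hypergeometric: C(9,6)×C(16,1)/C(25,7)
= 84×16/480700 = 336/120175

P(X=6) = 336/120175 ≈ 0.28%


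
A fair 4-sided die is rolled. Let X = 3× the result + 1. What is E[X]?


E[die] = (1+4)/2 = 5/2
E[X] = 3×5/2 + 1 = 17/2

E[X] = 17/2


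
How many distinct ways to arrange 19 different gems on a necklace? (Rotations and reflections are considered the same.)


Free circular arrangements: rotations and reflections both identified.
(n-1)!/2 = 18!/2 = 6402373705728000/2 = 3201186852864000

3201186852864000


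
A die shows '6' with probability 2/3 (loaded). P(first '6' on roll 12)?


Geometric: P(X=12) = (1-p)^(k-1)×p = (1/3)^11×2/3 = 2/531441

P(X=12) = 2/531441 ≈ 0.00%


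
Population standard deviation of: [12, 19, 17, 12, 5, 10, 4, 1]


Mean = 80/8 = 10
  (12-10)²=4
  (19-10)²=81
  (17-10)²=49
  (12-10)²=4
  (5-10)²=25
  (10-10)²=0
  (4-10)²=36
  (1-10)²=81
Σ(x-μ)² = 280
σ² = 280/8 = 35

σ = √(35) ≈ 5.9161


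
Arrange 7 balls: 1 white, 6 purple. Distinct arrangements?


7!/(1!×6!) = 7

7


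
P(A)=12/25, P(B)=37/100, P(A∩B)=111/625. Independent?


P(A)×P(B) = 111/625
P(A∩B) = 111/625
Equal ✓ → Independent

Yes, independent


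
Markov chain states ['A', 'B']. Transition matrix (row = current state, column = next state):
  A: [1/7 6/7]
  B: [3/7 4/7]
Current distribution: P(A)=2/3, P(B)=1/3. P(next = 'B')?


P(next=B) = Σᵢ P(now=i)×P(i→B)
= 2/3×6/7 + 1/3×4/7
= 4/7 + 4/21 = 16/21

P = 16/21 ≈ 0.7619


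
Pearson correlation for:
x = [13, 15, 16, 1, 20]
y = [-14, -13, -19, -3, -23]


n=5, Σx=65, Σy=-72, Σxy=-1144, Σx²=1051, Σy²=1264
r = (5×(-1144) - 65×(-72))/√((5×1051 - 65²)(5×1264 - (-72)²))
= -1040/√(1030×1136) = -1040/√1170080 ≈ -1040/1081.7024 ≈ -0.9614

r ≈ -0.9614


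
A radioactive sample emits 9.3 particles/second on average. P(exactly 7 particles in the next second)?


Poisson(λ=9.3): P(X=7) = e^(-λ)×λ^k/k!
= e^(-9.3) × 9.3^7 / 7!
≈ 9.142423148e-05 × 6017008.70608 / 5040 ≈ 0.109147

P(X=7) ≈ 0.109147 ≈ 10.91%


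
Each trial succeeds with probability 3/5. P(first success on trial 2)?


Geometric: P(X=2) = (1-p)^(k-1)×p = (2/5)^1×3/5 = 6/25

P(X=2) = 6/25 ≈ 24.00%


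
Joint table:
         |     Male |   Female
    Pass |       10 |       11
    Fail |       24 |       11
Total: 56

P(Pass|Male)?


P(Pass|Male) = 10/(10+24) = 10/34 = 5/17

P = 5/17 ≈ 29.41%


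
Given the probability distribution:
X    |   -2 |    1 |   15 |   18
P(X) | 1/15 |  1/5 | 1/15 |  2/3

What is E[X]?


E[X] = Σ x·P(X=x)
= (-2)×(1/15) + (1)×(1/5) + (15)×(1/15) + (18)×(2/3)
= 196/15

E[X] = 196/15


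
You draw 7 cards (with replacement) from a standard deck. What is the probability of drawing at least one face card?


P(not a face card) = 40/52 = 10/13
P(none in 7 draws) = (10/13)^7 = 10000000/62748517
P(≥1 face card) = 1 - 10000000/62748517 = 52748517/62748517

P = 52748517/62748517 ≈ 84.06%


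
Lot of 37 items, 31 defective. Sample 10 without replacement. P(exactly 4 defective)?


Hypergeometric: C(31,4)×C(6,6)/C(37,10)
= 31465×1/348330136 = 5/55352

P(X=4) = 5/55352 ≈ 0.01%


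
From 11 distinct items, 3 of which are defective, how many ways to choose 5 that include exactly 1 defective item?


Choose 1 of the 3 defective items and 4 of the other 8 items:
C(3,1)×C(8,4) = 3×70 = 210

210


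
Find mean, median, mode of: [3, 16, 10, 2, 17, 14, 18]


Sorted: [2, 3, 10, 14, 16, 17, 18]
Mean = 80/7
Median = 14
Freq: {3: 1, 16: 1, 10: 1, 2: 1, 17: 1, 14: 1, 18: 1}
Mode: No mode

Mean=80/7, Median=14, Mode=No mode


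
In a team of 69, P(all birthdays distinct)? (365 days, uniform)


P(all different) = Π(365-i)/365 for i=0..68
= (365/365)×(364/365)×...×(297/365)
= 0.001036

P ≈ 0.0010 ≈ 0.10%


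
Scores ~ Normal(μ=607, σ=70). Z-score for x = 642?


z = (x - μ)/σ = (642 - 607)/70 = 0.5

z = 0.5


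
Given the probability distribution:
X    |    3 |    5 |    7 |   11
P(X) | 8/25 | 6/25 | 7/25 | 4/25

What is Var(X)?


E[X] = 147/25
E[X²] = 1049/25
Var(X) = E[X²] - (E[X])² = 1049/25 - 21609/625 = 4616/625

Var(X) = 4616/625 ≈ 7.3856


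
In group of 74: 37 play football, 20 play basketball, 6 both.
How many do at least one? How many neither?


|A∪B| = 37+20-6 = 51
Neither = 74-51 = 23

At least one: 51; Neither: 23


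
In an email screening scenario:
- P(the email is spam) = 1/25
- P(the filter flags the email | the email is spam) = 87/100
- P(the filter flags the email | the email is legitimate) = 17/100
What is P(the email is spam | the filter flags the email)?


Using Bayes' theorem:
P(A|B) = P(B|A)·P(A) / P(B)

P(the filter flags the email) = 87/100 × 1/25 + 17/100 × 24/25
= 87/2500 + 102/625 = 99/500

P(the email is spam|the filter flags the email) = (87/2500) / (99/500) = 29/165

P(the email is spam|the filter flags the email) = 29/165 ≈ 17.58%


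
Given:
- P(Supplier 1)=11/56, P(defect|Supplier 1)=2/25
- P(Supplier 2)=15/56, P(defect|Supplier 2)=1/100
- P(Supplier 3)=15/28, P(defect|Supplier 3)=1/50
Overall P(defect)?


P(B) = Σ P(B|Aᵢ)×P(Aᵢ)
  2/25×11/56 = 11/700
  1/100×15/56 = 3/1120
  1/50×15/28 = 3/280
Sum = 163/5600

P(defect) = 163/5600 ≈ 2.91%


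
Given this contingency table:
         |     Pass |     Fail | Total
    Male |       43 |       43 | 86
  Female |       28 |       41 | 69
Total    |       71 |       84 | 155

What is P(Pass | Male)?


P(Pass | Male) = 43/(43+43) = 43/86 = 1/2

P(Pass|Male) = 1/2 ≈ 50.00%


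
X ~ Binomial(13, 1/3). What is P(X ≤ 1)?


P(X ≤ 1) = Σ P(X=i) for i=0..1
P(X=0) = 8192/1594323
P(X=1) = 53248/1594323
Sum = 20480/531441

P(X ≤ 1) = 20480/531441 ≈ 3.85%


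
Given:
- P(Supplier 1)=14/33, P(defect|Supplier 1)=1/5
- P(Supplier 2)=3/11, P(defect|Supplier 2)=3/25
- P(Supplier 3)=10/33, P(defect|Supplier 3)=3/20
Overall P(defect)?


P(B) = Σ P(B|Aᵢ)×P(Aᵢ)
  1/5×14/33 = 14/165
  3/25×3/11 = 9/275
  3/20×10/33 = 1/22
Sum = 269/1650

P(defect) = 269/1650 ≈ 16.30%


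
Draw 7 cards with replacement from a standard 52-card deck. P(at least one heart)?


P(not a heart) = 39/52 = 3/4
P(none in 7 draws) = (3/4)^7 = 2187/16384
P(≥1 heart) = 1 - 2187/16384 = 14197/16384

P = 14197/16384 ≈ 86.65%


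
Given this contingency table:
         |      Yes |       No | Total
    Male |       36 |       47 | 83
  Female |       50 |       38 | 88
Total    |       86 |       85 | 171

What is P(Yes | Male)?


P(Yes | Male) = 36/(36+47) = 36/83

P(Yes|Male) = 36/83 ≈ 43.37%


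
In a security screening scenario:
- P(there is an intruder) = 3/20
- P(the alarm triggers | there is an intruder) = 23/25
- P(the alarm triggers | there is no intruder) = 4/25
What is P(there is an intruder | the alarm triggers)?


Using Bayes' theorem:
P(A|B) = P(B|A)·P(A) / P(B)

P(the alarm triggers) = 23/25 × 3/20 + 4/25 × 17/20
= 69/500 + 17/125 = 137/500

P(there is an intruder|the alarm triggers) = (69/500) / (137/500) = 69/137

P(there is an intruder|the alarm triggers) = 69/137 ≈ 50.36%


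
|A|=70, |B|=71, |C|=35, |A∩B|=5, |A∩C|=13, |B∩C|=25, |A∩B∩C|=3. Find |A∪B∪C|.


|A∪B∪C| = 70+71+35-5-13-25+3 = 136

|A∪B∪C| = 136


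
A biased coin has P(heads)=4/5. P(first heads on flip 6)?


Geometric: P(X=6) = (1-p)^(k-1)×p = (1/5)^5×4/5 = 4/15625

P(X=6) = 4/15625 ≈ 0.03%


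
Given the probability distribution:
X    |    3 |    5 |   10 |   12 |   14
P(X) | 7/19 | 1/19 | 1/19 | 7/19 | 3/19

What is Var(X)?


E[X] = 162/19
E[X²] = 1784/19
Var(X) = E[X²] - (E[X])² = 1784/19 - 26244/361 = 7652/361

Var(X) = 7652/361 ≈ 21.1967


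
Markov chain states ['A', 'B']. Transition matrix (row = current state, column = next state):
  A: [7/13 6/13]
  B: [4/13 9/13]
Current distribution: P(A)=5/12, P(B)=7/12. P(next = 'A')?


P(next=A) = Σᵢ P(now=i)×P(i→A)
= 5/12×7/13 + 7/12×4/13
= 35/156 + 7/39 = 21/52

P = 21/52 ≈ 0.4038


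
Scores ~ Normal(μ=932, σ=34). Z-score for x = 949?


z = (x - μ)/σ = (949 - 932)/34 = 0.5

z = 0.5


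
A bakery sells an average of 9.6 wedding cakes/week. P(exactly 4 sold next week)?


Poisson(λ=9.6): P(X=4) = e^(-λ)×λ^k/k!
= e^(-9.6) × 9.6^4 / 4!
≈ 6.772873649e-05 × 8493.4656 / 24 ≈ 0.023969

P(X=4) ≈ 0.023969 ≈ 2.40%


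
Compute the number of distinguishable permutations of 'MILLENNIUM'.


Letters: 10, freq: {'M': 2, 'I': 2, 'L': 2, 'E': 1, 'N': 2, 'U': 1}
10!/(2!×2!×2!×1!×2!×1!) = 3628800/16 = 226800

226800


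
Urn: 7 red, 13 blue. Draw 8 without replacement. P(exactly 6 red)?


Hypergeometric: C(7,6)×C(13,2)/C(20,8)
= 7×78/125970 = 7/1615

P(X=6) = 7/1615 ≈ 0.43%


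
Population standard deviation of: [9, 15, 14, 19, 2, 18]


Mean = 77/6
  (9-77/6)²=529/36
  (15-77/6)²=169/36
  (14-77/6)²=49/36
  (19-77/6)²=1369/36
  (2-77/6)²=4225/36
  (18-77/6)²=961/36
Σ(x-μ)² = 1217/6
σ² = (1217/6)/6 = 1217/36

σ = √(1217/36) ≈ 5.8143


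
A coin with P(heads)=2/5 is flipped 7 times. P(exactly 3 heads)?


Binomial: P(X=3) = C(7,3)×p^3×(1-p)^4
= 35 × 8/125 × 81/625 = 4536/15625

P(X=3) = 4536/15625 ≈ 29.03%


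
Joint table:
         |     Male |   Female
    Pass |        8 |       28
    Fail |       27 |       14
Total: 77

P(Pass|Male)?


P(Pass|Male) = 8/(8+27) = 8/35

P = 8/35 ≈ 22.86%


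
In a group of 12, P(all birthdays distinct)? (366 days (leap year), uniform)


P(all different) = Π(366-i)/366 for i=0..11
= (366/366)×(365/366)×...×(355/366)
= 0.833396

P ≈ 0.8334 ≈ 83.34%
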